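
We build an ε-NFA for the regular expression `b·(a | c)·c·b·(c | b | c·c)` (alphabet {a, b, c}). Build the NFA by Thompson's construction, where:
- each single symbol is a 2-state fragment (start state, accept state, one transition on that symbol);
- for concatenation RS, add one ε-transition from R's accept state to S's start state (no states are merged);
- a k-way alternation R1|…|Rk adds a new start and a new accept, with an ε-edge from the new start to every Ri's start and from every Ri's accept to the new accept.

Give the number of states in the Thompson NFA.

Per subexpression:
Each of the 9 symbol leaves contributes a 2-state fragment.
  a | c = 6 states
  c·c = 4 states
  c | b | c·c = 10 states
  b·(a | c)·c·b·(c | b | c·c) = 22 states

22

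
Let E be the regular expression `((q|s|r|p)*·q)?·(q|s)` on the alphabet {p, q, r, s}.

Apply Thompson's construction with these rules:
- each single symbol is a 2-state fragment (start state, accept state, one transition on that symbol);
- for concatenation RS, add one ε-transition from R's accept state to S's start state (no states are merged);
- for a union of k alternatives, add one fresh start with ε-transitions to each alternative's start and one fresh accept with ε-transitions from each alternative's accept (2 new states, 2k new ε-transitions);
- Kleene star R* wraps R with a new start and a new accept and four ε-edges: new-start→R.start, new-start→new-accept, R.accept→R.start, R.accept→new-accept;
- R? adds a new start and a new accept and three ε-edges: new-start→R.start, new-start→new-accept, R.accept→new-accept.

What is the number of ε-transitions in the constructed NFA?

Building bottom-up:
Each of the 7 symbol leaves contributes 0 ε-transitions.
  q|s|r|p — 8 ε-transitions
  (q|s|r|p)* — 12 ε-transitions
  (q|s|r|p)*·q — 13 ε-transitions
  ((q|s|r|p)*·q)? — 16 ε-transitions
  q|s — 4 ε-transitions
  ((q|s|r|p)*·q)?·(q|s) — 21 ε-transitions

21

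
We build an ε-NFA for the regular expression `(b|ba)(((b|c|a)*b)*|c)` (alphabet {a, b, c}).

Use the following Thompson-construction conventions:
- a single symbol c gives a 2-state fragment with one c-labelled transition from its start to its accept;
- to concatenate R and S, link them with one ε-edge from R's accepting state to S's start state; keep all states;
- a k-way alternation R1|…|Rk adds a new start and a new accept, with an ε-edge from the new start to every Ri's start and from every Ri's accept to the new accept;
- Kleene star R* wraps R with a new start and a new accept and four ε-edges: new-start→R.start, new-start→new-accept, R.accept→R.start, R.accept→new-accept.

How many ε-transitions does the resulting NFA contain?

25

Recursing over subexpressions:
Each of the 8 symbol leaves contributes 0 ε-transitions.
  ba — 1 ε-transition
  b|ba — 5 ε-transitions
  b|c|a — 6 ε-transitions
  (b|c|a)* — 10 ε-transitions
  (b|c|a)*b — 11 ε-transitions
  ((b|c|a)*b)* — 15 ε-transitions
  ((b|c|a)*b)*|c — 19 ε-transitions
  (b|ba)(((b|c|a)*b)*|c) — 25 ε-transitions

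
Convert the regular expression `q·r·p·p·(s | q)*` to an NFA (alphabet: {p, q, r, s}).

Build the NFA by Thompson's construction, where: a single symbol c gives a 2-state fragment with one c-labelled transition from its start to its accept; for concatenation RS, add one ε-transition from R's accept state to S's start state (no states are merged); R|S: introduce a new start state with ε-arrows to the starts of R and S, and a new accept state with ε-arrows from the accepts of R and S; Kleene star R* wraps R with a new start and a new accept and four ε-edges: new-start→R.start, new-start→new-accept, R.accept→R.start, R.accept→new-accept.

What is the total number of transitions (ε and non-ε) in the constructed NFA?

18

Recursing over subexpressions:
Each of the 6 symbol leaves contributes 1 transition (1 symbol, 0 ε).
  s | q : 6 transitions (2 symbol, 4 ε)
  (s | q)* : 10 transitions (2 symbol, 8 ε)
  q·r·p·p·(s | q)* : 18 transitions (6 symbol, 12 ε)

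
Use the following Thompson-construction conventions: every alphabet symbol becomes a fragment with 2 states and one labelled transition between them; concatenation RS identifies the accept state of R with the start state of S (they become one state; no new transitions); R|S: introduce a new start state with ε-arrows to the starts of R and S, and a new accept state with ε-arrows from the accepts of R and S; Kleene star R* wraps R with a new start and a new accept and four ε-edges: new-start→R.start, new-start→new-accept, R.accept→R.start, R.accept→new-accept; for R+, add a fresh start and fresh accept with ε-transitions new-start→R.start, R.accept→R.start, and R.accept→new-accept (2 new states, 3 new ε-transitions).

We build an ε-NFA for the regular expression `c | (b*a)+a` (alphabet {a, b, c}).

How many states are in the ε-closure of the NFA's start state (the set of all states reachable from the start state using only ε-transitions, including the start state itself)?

6

Work bottom-up. For each fragment F, track |ε-closure(F.start)| and whether F's accept lies in that closure (i.e. whether F accepts ε). A single-symbol fragment has closure size 1 and does not accept ε.
  b* — |closure| = 1 (new start) + 1 (body) + 1 (new accept) = 3
  b*a — the left operand accepts ε, so the closure extends into the next operand (the shared merged state is already counted); |closure| = 3 + (1−1) = 3
  (b*a)+ — new start ε-reaches only the body's start; the new accept needs a symbol first: |closure| = 1 + 3 = 4
  (b*a)+a — |closure| equals the left operand's closure size = 4 (its accept is not ε-reachable, so the closure stops there)
  c | (b*a)+a — new start ε-reaches every alternative's start; none of them accept ε, so the new accept is not reached: |closure| = 1 + 1 + 4 = 6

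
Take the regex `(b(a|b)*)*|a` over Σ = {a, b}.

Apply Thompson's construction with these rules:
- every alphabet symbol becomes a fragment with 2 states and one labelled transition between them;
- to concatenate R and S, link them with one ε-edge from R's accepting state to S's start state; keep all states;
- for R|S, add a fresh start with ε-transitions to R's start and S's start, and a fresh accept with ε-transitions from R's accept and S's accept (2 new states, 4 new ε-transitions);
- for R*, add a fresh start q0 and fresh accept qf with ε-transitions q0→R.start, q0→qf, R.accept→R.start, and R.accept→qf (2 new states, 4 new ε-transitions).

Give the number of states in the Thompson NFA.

Bottom-up over the parse tree:
Each of the 4 symbol leaves contributes a 2-state fragment.
  a|b → 6 states
  (a|b)* → 8 states
  b(a|b)* → 10 states
  (b(a|b)*)* → 12 states
  (b(a|b)*)*|a → 16 states

16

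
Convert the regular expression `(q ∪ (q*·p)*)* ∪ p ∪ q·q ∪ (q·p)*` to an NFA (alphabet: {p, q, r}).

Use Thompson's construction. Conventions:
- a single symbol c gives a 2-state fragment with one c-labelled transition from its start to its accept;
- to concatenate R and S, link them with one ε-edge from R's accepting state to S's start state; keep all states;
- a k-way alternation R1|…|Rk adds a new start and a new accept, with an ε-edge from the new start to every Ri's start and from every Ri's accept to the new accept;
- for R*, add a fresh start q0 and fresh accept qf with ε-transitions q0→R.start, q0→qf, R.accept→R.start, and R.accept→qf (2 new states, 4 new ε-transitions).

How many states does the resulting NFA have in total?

Recursing over subexpressions:
Each of the 8 symbol leaves contributes a 2-state fragment.
  q* → 4 states
  q*·p → 6 states
  (q*·p)* → 8 states
  q ∪ (q*·p)* → 12 states
  (q ∪ (q*·p)*)* → 14 states
  q·q → 4 states
  q·p → 4 states
  (q·p)* → 6 states
  (q ∪ (q*·p)*)* ∪ p ∪ q·q ∪ (q·p)* → 28 states

28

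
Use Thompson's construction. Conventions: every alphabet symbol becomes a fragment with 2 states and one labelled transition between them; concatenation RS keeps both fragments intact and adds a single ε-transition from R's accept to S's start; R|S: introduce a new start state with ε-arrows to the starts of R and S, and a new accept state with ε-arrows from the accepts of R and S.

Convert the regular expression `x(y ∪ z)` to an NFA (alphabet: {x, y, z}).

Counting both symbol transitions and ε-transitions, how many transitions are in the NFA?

Per subexpression:
Each of the 3 symbol leaves contributes 1 transition (1 symbol, 0 ε).
  y ∪ z — 6 transitions (2 symbol, 4 ε)
  x(y ∪ z) — 8 transitions (3 symbol, 5 ε)

8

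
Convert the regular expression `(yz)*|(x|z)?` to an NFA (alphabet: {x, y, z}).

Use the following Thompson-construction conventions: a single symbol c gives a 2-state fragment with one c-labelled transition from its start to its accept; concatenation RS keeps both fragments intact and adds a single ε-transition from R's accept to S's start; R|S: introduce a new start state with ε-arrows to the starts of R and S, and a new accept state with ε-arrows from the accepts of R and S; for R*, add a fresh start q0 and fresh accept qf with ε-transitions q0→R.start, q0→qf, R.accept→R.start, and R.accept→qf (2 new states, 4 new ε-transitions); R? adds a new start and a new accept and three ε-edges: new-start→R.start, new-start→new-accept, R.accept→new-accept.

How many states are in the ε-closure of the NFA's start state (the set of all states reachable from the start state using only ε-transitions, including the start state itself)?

Let C(F) = |ε-closure(F.start)| within fragment F, and note whether F accepts ε. Symbol fragments have C = 1 and do not accept ε. Then:
  yz — same as the first factor's closure: |closure| = 1
  (yz)* — |closure| = 1 (new start) + 1 (body) + 1 (new accept) = 3
  x|z — new start ε-reaches every alternative's start; none of them accept ε, so the new accept is not reached: |closure| = 1 + 1 + 1 = 3
  (x|z)? — |closure| = 1 (new start) + 3 (body) + 1 (new accept, via ε) = 5
  (yz)*|(x|z)? — new start ε-reaches every alternative's start; at least one alternative accepts ε, so the union's new accept is reached too: |closure| = 1 + 3 + 5 + 1 = 10

10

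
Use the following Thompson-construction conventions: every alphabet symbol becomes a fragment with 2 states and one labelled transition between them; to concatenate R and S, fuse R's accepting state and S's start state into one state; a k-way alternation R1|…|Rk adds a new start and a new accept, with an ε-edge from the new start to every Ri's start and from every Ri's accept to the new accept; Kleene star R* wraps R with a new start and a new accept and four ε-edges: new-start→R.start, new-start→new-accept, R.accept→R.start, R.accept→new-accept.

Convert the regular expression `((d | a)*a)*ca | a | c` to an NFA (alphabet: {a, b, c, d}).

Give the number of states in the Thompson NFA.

19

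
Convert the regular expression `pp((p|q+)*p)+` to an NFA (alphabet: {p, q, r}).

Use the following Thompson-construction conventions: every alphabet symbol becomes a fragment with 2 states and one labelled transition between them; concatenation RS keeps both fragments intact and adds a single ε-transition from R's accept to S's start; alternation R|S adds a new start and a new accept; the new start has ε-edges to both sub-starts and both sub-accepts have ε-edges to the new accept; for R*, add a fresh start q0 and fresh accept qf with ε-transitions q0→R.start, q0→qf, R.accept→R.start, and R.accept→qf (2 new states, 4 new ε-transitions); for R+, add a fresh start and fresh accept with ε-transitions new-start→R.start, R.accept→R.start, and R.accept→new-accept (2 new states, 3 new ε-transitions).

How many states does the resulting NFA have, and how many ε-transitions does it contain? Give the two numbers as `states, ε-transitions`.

By structural recursion:
Each of the 5 symbol leaves contributes 2 states and 0 ε-transitions.
  q+ : 4 states, 3 ε-transitions
  p|q+ : 8 states, 7 ε-transitions
  (p|q+)* : 10 states, 11 ε-transitions
  (p|q+)*p : 12 states, 12 ε-transitions
  ((p|q+)*p)+ : 14 states, 15 ε-transitions
  pp((p|q+)*p)+ : 18 states, 17 ε-transitions

18, 17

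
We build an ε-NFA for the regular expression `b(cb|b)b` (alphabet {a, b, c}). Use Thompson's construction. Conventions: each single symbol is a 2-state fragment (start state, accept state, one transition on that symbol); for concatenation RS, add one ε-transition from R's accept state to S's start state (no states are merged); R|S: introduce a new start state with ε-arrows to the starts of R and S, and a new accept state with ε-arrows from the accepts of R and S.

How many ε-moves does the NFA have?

Per subexpression:
Each of the 5 symbol leaves contributes 0 ε-transitions.
  cb — 1 ε-transition
  cb|b — 5 ε-transitions
  b(cb|b)b — 7 ε-transitions

7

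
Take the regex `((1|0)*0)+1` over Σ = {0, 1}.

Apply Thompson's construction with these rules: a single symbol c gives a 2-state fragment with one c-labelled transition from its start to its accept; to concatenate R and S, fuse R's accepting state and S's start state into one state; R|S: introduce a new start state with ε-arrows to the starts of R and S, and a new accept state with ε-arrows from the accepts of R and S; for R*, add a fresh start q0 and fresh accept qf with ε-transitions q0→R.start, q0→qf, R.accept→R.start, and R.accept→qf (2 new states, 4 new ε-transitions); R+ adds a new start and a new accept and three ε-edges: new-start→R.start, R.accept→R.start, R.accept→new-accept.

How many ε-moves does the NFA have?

11

Bottom-up over the parse tree:
Each of the 4 symbol leaves contributes 0 ε-transitions.
  1|0 : 4 ε-transitions
  (1|0)* : 8 ε-transitions
  (1|0)*0 : 8 ε-transitions
  ((1|0)*0)+ : 11 ε-transitions
  ((1|0)*0)+1 : 11 ε-transitions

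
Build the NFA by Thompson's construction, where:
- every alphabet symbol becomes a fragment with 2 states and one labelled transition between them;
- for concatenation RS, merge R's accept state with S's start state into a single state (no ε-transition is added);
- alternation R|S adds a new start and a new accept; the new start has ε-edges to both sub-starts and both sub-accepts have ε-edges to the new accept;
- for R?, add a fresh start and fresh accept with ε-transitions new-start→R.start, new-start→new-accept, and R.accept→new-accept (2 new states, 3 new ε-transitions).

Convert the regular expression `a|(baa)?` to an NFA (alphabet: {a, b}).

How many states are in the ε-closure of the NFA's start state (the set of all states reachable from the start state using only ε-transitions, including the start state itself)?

Compute the ε-closure size of each fragment's start state recursively; a symbol fragment's start has no outgoing ε-edge, so its closure is just itself (size 1).
  baa → same as the first factor's closure: |ε-closure| = 1
  (baa)? → |ε-closure| = 1 (new start) + 1 (body) + 1 (new accept, via ε) = 3
  a|(baa)? → new start ε-reaches every alternative's start; at least one alternative accepts ε, so the union's new accept is reached too: |ε-closure| = 1 + 1 + 3 + 1 = 6

6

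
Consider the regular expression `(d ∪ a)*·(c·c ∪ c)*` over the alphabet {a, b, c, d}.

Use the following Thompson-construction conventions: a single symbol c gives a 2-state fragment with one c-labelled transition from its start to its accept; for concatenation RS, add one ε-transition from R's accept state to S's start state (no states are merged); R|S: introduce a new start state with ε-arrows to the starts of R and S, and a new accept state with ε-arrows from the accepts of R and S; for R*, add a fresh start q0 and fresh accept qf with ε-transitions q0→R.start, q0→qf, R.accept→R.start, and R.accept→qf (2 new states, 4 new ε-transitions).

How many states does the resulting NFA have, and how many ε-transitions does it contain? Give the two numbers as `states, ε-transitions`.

18, 18

Bottom-up over the parse tree:
Each of the 5 symbol leaves contributes 2 states and 0 ε-transitions.
  d ∪ a → 6 states, 4 ε-transitions
  (d ∪ a)* → 8 states, 8 ε-transitions
  c·c → 4 states, 1 ε-transition
  c·c ∪ c → 8 states, 5 ε-transitions
  (c·c ∪ c)* → 10 states, 9 ε-transitions
  (d ∪ a)*·(c·c ∪ c)* → 18 states, 18 ε-transitions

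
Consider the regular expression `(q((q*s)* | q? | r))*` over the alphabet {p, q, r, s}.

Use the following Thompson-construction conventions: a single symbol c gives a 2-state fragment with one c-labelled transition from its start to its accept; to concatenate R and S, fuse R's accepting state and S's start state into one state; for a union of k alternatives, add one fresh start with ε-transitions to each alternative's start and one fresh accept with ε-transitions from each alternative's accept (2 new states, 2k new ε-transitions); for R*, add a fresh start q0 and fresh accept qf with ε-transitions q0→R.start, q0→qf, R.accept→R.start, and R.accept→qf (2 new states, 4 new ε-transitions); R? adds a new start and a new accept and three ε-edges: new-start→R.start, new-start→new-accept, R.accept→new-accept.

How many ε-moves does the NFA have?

Recursing over subexpressions:
Each of the 5 symbol leaves contributes 0 ε-transitions.
  q* : 4 ε-transitions
  q*s : 4 ε-transitions
  (q*s)* : 8 ε-transitions
  q? : 3 ε-transitions
  (q*s)* | q? | r : 17 ε-transitions
  q((q*s)* | q? | r) : 17 ε-transitions
  (q((q*s)* | q? | r))* : 21 ε-transitions

21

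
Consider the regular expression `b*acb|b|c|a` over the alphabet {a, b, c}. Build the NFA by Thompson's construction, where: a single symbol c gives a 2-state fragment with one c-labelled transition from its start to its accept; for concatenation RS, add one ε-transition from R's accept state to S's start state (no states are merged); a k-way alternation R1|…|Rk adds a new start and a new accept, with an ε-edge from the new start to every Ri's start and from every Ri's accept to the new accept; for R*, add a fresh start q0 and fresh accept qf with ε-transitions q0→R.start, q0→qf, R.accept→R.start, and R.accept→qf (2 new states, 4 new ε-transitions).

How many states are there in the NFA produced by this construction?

Per subexpression:
Each of the 7 symbol leaves contributes a 2-state fragment.
  b* : 4 states
  b*acb : 10 states
  b*acb|b|c|a : 18 states

18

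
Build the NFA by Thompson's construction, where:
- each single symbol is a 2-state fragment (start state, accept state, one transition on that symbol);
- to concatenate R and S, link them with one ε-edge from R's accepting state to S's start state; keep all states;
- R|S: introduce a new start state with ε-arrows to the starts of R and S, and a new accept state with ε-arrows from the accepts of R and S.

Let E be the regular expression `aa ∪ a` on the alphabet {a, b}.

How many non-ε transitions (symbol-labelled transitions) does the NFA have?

3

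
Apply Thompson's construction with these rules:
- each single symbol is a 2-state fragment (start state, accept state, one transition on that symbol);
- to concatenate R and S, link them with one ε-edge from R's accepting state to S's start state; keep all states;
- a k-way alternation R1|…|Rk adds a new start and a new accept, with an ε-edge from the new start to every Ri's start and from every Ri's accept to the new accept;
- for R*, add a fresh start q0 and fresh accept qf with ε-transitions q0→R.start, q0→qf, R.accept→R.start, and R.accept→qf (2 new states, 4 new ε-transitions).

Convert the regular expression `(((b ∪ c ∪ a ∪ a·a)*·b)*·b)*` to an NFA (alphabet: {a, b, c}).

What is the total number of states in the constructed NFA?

22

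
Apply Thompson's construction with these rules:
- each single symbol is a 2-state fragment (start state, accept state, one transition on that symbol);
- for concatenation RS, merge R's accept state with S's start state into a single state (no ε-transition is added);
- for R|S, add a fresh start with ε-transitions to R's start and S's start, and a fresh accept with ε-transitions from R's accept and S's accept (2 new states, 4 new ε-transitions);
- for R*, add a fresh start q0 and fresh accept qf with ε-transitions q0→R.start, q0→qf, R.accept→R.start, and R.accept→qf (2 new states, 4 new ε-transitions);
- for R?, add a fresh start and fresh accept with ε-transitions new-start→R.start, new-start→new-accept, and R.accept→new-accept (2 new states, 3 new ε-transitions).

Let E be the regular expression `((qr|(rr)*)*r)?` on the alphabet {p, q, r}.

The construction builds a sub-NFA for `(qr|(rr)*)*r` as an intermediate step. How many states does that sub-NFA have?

13

Fragment for `(qr|(rr)*)*r`:
Each of the 5 symbol leaves contributes a 2-state fragment.
  qr → 3 states
  rr → 3 states
  (rr)* → 5 states
  qr|(rr)* → 10 states
  (qr|(rr)*)* → 12 states
  (qr|(rr)*)*r → 13 states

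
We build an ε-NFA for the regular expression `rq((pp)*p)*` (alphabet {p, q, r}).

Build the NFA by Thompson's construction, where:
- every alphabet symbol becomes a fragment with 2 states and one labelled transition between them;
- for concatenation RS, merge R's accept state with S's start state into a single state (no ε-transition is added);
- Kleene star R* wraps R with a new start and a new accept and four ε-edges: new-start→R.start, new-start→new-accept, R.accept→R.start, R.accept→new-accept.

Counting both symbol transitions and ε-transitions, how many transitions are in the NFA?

Recursing over subexpressions:
Each of the 5 symbol leaves contributes 1 transition (1 symbol, 0 ε).
  pp → 2 transitions (2 symbol, 0 ε)
  (pp)* → 6 transitions (2 symbol, 4 ε)
  (pp)*p → 7 transitions (3 symbol, 4 ε)
  ((pp)*p)* → 11 transitions (3 symbol, 8 ε)
  rq((pp)*p)* → 13 transitions (5 symbol, 8 ε)

13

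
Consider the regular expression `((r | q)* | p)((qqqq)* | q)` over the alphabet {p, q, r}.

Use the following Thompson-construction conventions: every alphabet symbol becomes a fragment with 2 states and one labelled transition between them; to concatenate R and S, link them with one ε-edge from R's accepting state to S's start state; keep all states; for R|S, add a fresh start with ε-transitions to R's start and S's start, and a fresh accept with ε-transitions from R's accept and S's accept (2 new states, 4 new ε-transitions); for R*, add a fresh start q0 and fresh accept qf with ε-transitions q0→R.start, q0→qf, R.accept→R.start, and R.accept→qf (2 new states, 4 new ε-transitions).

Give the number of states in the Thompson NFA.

26

By structural recursion:
Each of the 8 symbol leaves contributes a 2-state fragment.
  r | q : 6 states
  (r | q)* : 8 states
  (r | q)* | p : 12 states
  qqqq : 8 states
  (qqqq)* : 10 states
  (qqqq)* | q : 14 states
  ((r | q)* | p)((qqqq)* | q) : 26 states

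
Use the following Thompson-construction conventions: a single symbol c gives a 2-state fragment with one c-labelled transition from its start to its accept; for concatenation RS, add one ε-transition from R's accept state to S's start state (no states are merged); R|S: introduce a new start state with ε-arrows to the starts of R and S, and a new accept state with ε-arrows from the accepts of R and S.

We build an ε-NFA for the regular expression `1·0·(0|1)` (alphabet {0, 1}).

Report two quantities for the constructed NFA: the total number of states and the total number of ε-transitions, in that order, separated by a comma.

Bottom-up over the parse tree:
Each of the 4 symbol leaves contributes 2 states and 0 ε-transitions.
  0|1 — 6 states, 4 ε-transitions
  1·0·(0|1) — 10 states, 6 ε-transitions

10, 6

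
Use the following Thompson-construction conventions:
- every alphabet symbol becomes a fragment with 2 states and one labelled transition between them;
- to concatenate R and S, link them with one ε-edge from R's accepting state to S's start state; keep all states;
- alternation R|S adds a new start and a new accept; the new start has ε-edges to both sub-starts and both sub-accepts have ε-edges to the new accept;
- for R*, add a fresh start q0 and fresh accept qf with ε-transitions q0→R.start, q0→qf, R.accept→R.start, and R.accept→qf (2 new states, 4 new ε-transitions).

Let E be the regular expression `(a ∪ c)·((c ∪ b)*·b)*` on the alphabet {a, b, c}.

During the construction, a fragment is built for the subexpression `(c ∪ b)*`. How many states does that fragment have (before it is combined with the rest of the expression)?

Fragment for `(c ∪ b)*`:
Each of the 2 symbol leaves contributes a 2-state fragment.
  c ∪ b → 6 states
  (c ∪ b)* → 8 states

8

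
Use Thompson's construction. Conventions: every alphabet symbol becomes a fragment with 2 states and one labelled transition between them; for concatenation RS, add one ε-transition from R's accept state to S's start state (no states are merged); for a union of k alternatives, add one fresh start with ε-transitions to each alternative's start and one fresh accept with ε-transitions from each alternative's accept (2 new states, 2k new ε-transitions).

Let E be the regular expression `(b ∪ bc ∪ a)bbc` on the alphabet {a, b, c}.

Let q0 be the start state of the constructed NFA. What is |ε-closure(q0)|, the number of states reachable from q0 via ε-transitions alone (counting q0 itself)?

Compute the ε-closure size of each fragment's start state recursively; a symbol fragment's start has no outgoing ε-edge, so its closure is just itself (size 1).
  bc : |closure| equals the left operand's closure size = 1 (its accept is not ε-reachable, so the closure stops there)
  b ∪ bc ∪ a : new start ε-reaches every alternative's start; none of them accept ε, so the new accept is not reached: |closure| = 1 + 1 + 1 + 1 = 4
  (b ∪ bc ∪ a)bbc : |closure| equals the left operand's closure size = 4 (its accept is not ε-reachable, so the closure stops there)

4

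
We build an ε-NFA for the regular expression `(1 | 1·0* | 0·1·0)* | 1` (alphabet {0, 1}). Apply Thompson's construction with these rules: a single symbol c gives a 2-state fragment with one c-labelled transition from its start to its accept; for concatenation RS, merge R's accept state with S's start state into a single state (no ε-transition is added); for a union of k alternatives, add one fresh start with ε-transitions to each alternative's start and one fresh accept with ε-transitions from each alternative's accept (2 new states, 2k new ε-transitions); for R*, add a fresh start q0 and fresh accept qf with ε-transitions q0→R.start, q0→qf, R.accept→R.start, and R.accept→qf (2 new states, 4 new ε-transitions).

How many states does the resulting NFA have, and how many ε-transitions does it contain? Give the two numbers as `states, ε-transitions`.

19, 18

Per subexpression:
Each of the 7 symbol leaves contributes 2 states and 0 ε-transitions.
  0* — 4 states, 4 ε-transitions
  1·0* — 5 states, 4 ε-transitions
  0·1·0 — 4 states, 0 ε-transitions
  1 | 1·0* | 0·1·0 — 13 states, 10 ε-transitions
  (1 | 1·0* | 0·1·0)* — 15 states, 14 ε-transitions
  (1 | 1·0* | 0·1·0)* | 1 — 19 states, 18 ε-transitions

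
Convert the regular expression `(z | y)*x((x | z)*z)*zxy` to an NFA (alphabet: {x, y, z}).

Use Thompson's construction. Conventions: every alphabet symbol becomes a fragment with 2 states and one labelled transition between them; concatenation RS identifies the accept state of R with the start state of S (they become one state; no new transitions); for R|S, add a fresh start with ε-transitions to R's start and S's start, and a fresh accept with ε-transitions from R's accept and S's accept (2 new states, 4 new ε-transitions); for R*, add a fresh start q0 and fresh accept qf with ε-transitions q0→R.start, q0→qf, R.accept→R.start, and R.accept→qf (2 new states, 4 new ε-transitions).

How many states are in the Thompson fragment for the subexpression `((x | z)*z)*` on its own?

Fragment for `((x | z)*z)*`:
Each of the 3 symbol leaves contributes a 2-state fragment.
  x | z = 6 states
  (x | z)* = 8 states
  (x | z)*z = 9 states
  ((x | z)*z)* = 11 states

11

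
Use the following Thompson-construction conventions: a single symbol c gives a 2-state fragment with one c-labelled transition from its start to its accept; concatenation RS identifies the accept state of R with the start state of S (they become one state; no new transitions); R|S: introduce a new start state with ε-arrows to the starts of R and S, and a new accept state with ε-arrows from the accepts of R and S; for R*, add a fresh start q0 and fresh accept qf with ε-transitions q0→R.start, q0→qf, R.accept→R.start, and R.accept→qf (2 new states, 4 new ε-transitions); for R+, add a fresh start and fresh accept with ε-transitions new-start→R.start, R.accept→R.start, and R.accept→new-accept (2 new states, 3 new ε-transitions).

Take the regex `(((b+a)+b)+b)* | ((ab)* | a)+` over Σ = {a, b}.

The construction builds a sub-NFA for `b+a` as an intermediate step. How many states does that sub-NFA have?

5

Fragment for `b+a`:
Each of the 2 symbol leaves contributes a 2-state fragment.
  b+ — 4 states
  b+a — 5 states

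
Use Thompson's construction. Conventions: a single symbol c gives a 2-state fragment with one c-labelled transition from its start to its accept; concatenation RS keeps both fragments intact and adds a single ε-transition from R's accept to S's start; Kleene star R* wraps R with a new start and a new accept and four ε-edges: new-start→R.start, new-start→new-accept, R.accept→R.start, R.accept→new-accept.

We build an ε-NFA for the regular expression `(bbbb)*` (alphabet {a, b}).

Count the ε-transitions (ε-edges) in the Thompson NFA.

7

Recursing over subexpressions:
Each of the 4 symbol leaves contributes 0 ε-transitions.
  bbbb → 3 ε-transitions
  (bbbb)* → 7 ε-transitions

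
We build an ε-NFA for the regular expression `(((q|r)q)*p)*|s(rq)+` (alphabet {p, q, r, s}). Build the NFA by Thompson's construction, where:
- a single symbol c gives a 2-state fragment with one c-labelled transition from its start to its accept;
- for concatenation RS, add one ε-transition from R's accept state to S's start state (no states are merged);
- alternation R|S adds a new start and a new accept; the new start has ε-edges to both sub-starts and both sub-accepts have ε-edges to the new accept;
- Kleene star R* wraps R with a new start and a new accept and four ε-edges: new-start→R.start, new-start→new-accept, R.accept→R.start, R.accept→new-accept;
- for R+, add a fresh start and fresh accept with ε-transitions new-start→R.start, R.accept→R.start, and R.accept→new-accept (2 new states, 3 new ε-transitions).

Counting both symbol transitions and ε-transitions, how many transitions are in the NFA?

Per subexpression:
Each of the 7 symbol leaves contributes 1 transition (1 symbol, 0 ε).
  q|r = 6 transitions (2 symbol, 4 ε)
  (q|r)q = 8 transitions (3 symbol, 5 ε)
  ((q|r)q)* = 12 transitions (3 symbol, 9 ε)
  ((q|r)q)*p = 14 transitions (4 symbol, 10 ε)
  (((q|r)q)*p)* = 18 transitions (4 symbol, 14 ε)
  rq = 3 transitions (2 symbol, 1 ε)
  (rq)+ = 6 transitions (2 symbol, 4 ε)
  s(rq)+ = 8 transitions (3 symbol, 5 ε)
  (((q|r)q)*p)*|s(rq)+ = 30 transitions (7 symbol, 23 ε)

30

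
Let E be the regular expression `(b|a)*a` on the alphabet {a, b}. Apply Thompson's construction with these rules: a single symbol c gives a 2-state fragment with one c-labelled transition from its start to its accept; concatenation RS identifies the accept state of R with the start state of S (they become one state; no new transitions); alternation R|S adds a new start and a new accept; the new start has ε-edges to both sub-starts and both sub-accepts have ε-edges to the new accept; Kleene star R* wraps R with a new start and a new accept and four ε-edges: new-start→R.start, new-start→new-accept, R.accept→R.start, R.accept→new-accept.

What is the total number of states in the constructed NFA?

9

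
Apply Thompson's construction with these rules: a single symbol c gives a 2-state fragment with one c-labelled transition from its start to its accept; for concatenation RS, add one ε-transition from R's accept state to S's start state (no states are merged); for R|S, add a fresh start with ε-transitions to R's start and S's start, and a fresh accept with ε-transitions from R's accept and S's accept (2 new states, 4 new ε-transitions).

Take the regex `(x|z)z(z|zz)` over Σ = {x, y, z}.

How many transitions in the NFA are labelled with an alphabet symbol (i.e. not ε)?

6

By structural recursion:
Each of the 6 symbol leaves contributes exactly 1 symbol transition.
  x|z → 2 symbol transitions
  zz → 2 symbol transitions
  z|zz → 3 symbol transitions
  (x|z)z(z|zz) → 6 symbol transitions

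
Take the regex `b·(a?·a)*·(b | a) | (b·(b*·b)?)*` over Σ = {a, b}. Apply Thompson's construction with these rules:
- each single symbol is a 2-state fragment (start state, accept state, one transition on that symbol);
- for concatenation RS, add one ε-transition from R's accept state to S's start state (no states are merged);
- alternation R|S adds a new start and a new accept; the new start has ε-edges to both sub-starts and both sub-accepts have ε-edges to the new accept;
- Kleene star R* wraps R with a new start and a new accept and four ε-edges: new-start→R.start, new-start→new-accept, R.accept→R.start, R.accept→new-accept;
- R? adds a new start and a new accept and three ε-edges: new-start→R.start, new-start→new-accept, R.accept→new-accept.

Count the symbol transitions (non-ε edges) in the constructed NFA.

By structural recursion:
Each of the 8 symbol leaves contributes exactly 1 symbol transition.
  a? = 1 symbol transition
  a?·a = 2 symbol transitions
  (a?·a)* = 2 symbol transitions
  b | a = 2 symbol transitions
  b·(a?·a)*·(b | a) = 5 symbol transitions
  b* = 1 symbol transition
  b*·b = 2 symbol transitions
  (b*·b)? = 2 symbol transitions
  b·(b*·b)? = 3 symbol transitions
  (b·(b*·b)?)* = 3 symbol transitions
  b·(a?·a)*·(b | a) | (b·(b*·b)?)* = 8 symbol transitions

8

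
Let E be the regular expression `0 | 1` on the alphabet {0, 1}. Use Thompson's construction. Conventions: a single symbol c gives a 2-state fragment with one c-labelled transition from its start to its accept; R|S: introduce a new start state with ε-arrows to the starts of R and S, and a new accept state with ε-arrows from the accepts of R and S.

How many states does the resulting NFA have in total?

6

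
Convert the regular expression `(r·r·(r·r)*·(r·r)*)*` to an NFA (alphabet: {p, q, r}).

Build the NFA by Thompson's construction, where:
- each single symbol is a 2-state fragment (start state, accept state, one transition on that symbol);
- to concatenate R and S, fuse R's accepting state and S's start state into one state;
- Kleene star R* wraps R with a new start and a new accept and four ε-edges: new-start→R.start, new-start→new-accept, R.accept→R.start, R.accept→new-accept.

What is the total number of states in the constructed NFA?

By structural recursion:
Each of the 6 symbol leaves contributes a 2-state fragment.
  r·r = 3 states
  (r·r)* = 5 states
  r·r = 3 states
  (r·r)* = 5 states
  r·r·(r·r)*·(r·r)* = 11 states
  (r·r·(r·r)*·(r·r)*)* = 13 states

13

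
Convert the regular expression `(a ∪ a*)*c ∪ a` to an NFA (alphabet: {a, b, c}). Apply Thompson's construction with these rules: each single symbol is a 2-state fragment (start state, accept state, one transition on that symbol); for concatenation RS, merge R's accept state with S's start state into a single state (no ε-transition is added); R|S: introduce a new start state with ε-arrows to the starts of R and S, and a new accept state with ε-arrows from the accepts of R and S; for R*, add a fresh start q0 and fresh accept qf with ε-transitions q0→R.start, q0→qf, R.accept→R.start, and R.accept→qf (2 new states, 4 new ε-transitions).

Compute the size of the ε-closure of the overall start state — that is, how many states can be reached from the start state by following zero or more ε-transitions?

10

Work bottom-up. For each fragment F, track |ε-closure(F.start)| and whether F's accept lies in that closure (i.e. whether F accepts ε). A single-symbol fragment has closure size 1 and does not accept ε.
  a* — new start has ε-edges to the inner start and to the new accept, so |closure| = 2 + 1 = 3
  a ∪ a* — new start ε-reaches every alternative's start; at least one alternative accepts ε, so the union's new accept is reached too: |closure| = 1 + 1 + 3 + 1 = 6
  (a ∪ a*)* — the star's fresh start ε-reaches both the body's start and the fresh accept: |closure| = 2 + 6 = 8
  (a ∪ a*)*c — |closure| = 8 + (1−1) = 8 (closure spills across the concat boundary because the left factor accepts ε)
  (a ∪ a*)*c ∪ a — |closure| = 1 + 8 + 1 = 10 (the new accept is not ε-reachable since no branch accepts ε)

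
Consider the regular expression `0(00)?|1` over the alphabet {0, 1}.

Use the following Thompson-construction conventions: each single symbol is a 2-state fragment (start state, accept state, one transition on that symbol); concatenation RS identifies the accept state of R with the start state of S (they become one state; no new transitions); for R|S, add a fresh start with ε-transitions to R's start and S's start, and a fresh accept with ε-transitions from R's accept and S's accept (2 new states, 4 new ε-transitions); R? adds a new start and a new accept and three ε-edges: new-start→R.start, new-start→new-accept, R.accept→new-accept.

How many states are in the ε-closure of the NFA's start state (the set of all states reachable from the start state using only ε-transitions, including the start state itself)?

Let C(F) = |ε-closure(F.start)| within fragment F, and note whether F accepts ε. Symbol fragments have C = 1 and do not accept ε. Then:
  00 — C equals the left operand's closure size = 1 (its accept is not ε-reachable, so the closure stops there)
  (00)? — C = 1 (new start) + 1 (body) + 1 (new accept, via ε) = 3
  0(00)? — same as the first factor's closure: C = 1
  0(00)?|1 — new start ε-reaches every alternative's start; none of them accept ε, so the new accept is not reached: C = 1 + 1 + 1 = 3

3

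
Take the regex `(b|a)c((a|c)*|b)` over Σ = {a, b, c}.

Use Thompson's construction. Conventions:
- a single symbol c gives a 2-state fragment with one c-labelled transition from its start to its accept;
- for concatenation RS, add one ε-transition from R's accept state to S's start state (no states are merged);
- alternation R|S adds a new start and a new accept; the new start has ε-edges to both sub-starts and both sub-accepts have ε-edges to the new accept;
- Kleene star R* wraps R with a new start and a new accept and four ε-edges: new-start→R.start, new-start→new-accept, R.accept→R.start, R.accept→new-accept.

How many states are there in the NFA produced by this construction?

Building bottom-up:
Each of the 6 symbol leaves contributes a 2-state fragment.
  b|a : 6 states
  a|c : 6 states
  (a|c)* : 8 states
  (a|c)*|b : 12 states
  (b|a)c((a|c)*|b) : 20 states

20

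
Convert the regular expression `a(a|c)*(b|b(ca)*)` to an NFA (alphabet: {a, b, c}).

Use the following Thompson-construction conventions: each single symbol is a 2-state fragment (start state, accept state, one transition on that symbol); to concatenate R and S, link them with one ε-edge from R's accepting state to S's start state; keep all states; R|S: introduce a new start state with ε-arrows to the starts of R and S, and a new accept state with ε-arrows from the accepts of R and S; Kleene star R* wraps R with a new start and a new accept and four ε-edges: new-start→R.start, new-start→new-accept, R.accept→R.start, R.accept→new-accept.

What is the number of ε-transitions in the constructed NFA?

20

Building bottom-up:
Each of the 7 symbol leaves contributes 0 ε-transitions.
  a|c : 4 ε-transitions
  (a|c)* : 8 ε-transitions
  ca : 1 ε-transition
  (ca)* : 5 ε-transitions
  b(ca)* : 6 ε-transitions
  b|b(ca)* : 10 ε-transitions
  a(a|c)*(b|b(ca)*) : 20 ε-transitions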